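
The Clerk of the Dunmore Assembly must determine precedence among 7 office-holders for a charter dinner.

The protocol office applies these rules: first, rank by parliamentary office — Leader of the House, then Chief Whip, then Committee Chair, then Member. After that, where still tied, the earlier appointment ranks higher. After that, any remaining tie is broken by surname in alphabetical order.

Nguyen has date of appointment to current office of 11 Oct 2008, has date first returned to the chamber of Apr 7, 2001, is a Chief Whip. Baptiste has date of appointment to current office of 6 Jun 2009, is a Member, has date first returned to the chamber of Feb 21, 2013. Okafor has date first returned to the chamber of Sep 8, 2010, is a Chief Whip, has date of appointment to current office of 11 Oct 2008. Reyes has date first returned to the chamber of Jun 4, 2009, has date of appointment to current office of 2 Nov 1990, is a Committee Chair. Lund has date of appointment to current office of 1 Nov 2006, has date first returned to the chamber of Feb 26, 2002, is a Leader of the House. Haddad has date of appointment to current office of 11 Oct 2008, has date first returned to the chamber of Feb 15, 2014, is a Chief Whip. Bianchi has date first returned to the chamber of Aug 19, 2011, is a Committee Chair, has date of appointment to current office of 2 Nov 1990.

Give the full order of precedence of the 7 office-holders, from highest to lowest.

Lund, Haddad, Nguyen, Okafor, Bianchi, Reyes, Baptiste

By parliamentary office: Lund (Leader of the House); then Haddad, Nguyen and Okafor (Chief Whip); then Bianchi and Reyes (Committee Chair); then Baptiste (Member).
Haddad, Nguyen and Okafor all have date of appointment to current office 11 Oct 2008, so the next rule applies.
Among Haddad, Nguyen and Okafor, alphabetically by surname: Haddad before Nguyen before Okafor.
Bianchi and Reyes both have date of appointment to current office 2 Nov 1990, so the next rule applies.
Among Bianchi and Reyes, alphabetically by surname: Bianchi before Reyes.
Full order: Lund, Haddad, Nguyen, Okafor, Bianchi, Reyes, Baptiste.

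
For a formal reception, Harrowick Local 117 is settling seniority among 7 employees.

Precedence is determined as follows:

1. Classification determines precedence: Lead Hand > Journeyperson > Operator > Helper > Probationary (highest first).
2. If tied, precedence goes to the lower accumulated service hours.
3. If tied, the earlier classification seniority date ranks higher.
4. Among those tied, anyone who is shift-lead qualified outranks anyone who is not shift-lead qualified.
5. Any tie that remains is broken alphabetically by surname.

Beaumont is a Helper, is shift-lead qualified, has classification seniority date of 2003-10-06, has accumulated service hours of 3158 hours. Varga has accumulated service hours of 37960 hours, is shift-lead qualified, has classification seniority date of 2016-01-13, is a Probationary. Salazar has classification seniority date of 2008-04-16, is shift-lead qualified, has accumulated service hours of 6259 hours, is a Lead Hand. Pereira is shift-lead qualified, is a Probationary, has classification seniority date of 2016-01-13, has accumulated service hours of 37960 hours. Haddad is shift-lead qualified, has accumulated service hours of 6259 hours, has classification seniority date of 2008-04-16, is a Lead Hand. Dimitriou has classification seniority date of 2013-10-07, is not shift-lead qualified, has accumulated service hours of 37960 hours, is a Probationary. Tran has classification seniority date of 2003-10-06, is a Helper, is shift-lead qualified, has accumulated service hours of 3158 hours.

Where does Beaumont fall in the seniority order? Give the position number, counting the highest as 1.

By classification: Haddad and Salazar (Lead Hand); then Beaumont and Tran (Helper); then Dimitriou, Pereira and Varga (Probationary).
Haddad and Salazar both have accumulated service hours 6259 hours, so the next rule applies.
Haddad and Salazar both have classification seniority date 2008-04-16, so the next rule applies.
Haddad and Salazar are each shift-lead qualified, so the next rule applies.
Among Haddad and Salazar, alphabetically by surname: Haddad before Salazar.
Beaumont and Tran both have accumulated service hours 3158 hours, so the next rule applies.
Beaumont and Tran both have classification seniority date 2003-10-06, so the next rule applies.
Beaumont and Tran are each shift-lead qualified, so the next rule applies.
Among Beaumont and Tran, alphabetically by surname: Beaumont before Tran.
Dimitriou, Pereira and Varga all have accumulated service hours 37960 hours, so the next rule applies.
Among Dimitriou, Pereira and Varga, by classification seniority date (earlier first): Dimitriou (2013-10-07) before Pereira and Varga (2016-01-13).
Pereira and Varga are each shift-lead qualified, so the next rule applies.
Among Pereira and Varga, alphabetically by surname: Pereira before Varga.
Order: Haddad, Salazar, Beaumont, Tran, Dimitriou, Pereira, Varga. So position 3.

3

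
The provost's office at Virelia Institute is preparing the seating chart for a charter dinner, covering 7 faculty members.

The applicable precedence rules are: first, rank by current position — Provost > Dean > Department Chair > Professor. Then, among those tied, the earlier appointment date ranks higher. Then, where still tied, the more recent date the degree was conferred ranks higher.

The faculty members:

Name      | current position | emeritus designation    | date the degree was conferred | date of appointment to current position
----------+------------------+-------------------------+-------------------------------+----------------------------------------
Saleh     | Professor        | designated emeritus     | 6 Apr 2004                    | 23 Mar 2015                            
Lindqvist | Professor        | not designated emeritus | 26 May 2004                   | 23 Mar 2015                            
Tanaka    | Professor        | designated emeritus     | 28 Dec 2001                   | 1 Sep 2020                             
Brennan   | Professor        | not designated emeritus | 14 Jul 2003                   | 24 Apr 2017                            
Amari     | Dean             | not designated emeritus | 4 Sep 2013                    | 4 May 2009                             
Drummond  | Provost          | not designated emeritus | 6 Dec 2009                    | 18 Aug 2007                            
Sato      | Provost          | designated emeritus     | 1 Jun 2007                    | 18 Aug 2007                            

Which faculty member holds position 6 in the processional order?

By current position: Drummond and Sato (Provost); then Amari (Dean); then Lindqvist, Saleh, Brennan and Tanaka (Professor).
Drummond and Sato both have date of appointment to current position 18 Aug 2007, so the next rule applies.
Among Drummond and Sato, by date the degree was conferred (later first): Drummond (6 Dec 2009) before Sato (1 Jun 2007).
Among Lindqvist, Saleh, Brennan and Tanaka, by date of appointment to current position (earlier first): Lindqvist and Saleh (23 Mar 2015) before Brennan (24 Apr 2017) before Tanaka (1 Sep 2020).
Among Lindqvist and Saleh, by date the degree was conferred (later first): Lindqvist (26 May 2004) before Saleh (6 Apr 2004).
Order: Drummond, Sato, Amari, Lindqvist, Saleh, Brennan, Tanaka.

Brennan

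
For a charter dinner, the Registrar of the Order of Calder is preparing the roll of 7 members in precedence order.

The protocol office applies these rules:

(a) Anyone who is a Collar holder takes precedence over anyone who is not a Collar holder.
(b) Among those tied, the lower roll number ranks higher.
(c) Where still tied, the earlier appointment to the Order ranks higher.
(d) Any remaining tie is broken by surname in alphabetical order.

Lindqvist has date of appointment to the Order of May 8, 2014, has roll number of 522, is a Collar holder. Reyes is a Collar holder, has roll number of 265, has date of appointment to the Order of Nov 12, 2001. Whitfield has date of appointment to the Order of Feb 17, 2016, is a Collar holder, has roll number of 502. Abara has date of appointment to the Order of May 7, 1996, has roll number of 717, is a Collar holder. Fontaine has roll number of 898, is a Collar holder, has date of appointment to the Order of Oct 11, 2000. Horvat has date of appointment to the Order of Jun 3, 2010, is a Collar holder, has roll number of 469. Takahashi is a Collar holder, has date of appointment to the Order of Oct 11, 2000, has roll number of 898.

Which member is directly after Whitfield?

Lindqvist

By the first rule: Reyes, Horvat, Whitfield, Lindqvist, Abara, Fontaine and Takahashi (each a Collar holder).
Among Reyes, Horvat, Whitfield, Lindqvist, Abara, Fontaine and Takahashi, by roll number (lower first): Reyes (265) before Horvat (469) before Whitfield (502) before Lindqvist (522) before Abara (717) before Fontaine and Takahashi (898).
Fontaine and Takahashi both have date of appointment to the Order Oct 11, 2000, so the next rule applies.
Among Fontaine and Takahashi, alphabetically by surname: Fontaine before Takahashi.
Order: Reyes, Horvat, Whitfield, Lindqvist, Abara, Fontaine, Takahashi.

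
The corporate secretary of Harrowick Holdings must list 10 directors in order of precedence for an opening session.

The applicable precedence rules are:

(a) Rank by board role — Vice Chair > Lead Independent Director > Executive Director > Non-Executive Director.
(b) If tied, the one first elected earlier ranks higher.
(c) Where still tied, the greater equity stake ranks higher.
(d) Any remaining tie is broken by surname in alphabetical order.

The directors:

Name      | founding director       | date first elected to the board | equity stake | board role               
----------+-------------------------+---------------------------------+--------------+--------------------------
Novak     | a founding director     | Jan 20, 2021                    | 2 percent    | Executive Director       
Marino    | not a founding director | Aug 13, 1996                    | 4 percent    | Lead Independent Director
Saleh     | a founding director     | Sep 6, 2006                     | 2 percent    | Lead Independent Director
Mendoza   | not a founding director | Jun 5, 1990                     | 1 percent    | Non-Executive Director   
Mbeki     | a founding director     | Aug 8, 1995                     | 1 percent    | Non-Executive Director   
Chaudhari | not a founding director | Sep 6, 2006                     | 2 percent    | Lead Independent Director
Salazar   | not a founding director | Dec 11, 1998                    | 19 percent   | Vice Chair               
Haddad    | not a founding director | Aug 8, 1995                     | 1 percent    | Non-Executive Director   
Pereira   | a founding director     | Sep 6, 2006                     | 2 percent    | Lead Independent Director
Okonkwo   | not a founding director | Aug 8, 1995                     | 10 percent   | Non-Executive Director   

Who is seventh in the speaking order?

By board role: Salazar (Vice Chair); then Marino, Chaudhari, Pereira and Saleh (Lead Independent Director); then Novak (Executive Director); then Mendoza, Okonkwo, Haddad and Mbeki (Non-Executive Director).
Among Marino, Chaudhari, Pereira and Saleh, by date first elected to the board (earlier first): Marino (Aug 13, 1996) before Chaudhari, Pereira and Saleh (Sep 6, 2006).
Chaudhari, Pereira and Saleh all have equity stake 2 percent, so the next rule applies.
Among Chaudhari, Pereira and Saleh, alphabetically by surname: Chaudhari before Pereira before Saleh.
Among Mendoza, Okonkwo, Haddad and Mbeki, by date first elected to the board (earlier first): Mendoza (Jun 5, 1990) before Okonkwo, Haddad and Mbeki (Aug 8, 1995).
Among Okonkwo, Haddad and Mbeki, by equity stake (higher first): Okonkwo (10 percent) before Haddad and Mbeki (1 percent).
Among Haddad and Mbeki, alphabetically by surname: Haddad before Mbeki.
Order: Salazar, Marino, Chaudhari, Pereira, Saleh, Novak, Mendoza, Okonkwo, Haddad, Mbeki.

Mendoza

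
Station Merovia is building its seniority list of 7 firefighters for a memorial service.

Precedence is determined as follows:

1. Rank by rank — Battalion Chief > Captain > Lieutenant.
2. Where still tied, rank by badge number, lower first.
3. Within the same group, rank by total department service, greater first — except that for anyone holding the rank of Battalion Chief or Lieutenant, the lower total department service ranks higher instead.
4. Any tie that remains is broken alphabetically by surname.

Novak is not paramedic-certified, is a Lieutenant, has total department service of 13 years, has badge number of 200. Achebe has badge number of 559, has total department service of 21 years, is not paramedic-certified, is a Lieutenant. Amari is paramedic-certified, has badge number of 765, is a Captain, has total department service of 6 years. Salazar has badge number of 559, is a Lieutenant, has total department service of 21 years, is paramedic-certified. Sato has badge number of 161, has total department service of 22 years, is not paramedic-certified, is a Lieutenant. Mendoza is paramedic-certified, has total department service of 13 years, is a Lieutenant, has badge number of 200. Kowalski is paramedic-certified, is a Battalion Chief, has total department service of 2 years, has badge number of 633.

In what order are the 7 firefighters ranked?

By rank: Kowalski (Battalion Chief); then Amari (Captain); then Sato, Mendoza, Novak, Achebe and Salazar (Lieutenant).
Among Sato, Mendoza, Novak, Achebe and Salazar, by badge number (lower first): Sato (161) before Mendoza and Novak (200) before Achebe and Salazar (559).
Mendoza and Novak both have total department service 13 years, so the next rule applies.
Among Mendoza and Novak, alphabetically by surname: Mendoza before Novak.
Achebe and Salazar both have total department service 21 years, so the next rule applies.
Among Achebe and Salazar, alphabetically by surname: Achebe before Salazar.
Full order: Kowalski, Amari, Sato, Mendoza, Novak, Achebe, Salazar.

Kowalski, Amari, Sato, Mendoza, Novak, Achebe, Salazar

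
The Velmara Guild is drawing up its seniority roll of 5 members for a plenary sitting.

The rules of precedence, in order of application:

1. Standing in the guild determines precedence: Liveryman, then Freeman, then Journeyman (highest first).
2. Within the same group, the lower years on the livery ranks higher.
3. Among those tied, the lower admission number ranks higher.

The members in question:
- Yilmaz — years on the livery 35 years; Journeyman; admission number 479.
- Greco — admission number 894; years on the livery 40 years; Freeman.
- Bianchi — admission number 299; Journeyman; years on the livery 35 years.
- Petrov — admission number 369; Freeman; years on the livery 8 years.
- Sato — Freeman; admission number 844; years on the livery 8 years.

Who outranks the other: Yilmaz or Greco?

Greco

By standing in the guild: Petrov, Sato and Greco (Freeman); then Bianchi and Yilmaz (Journeyman).
Among Petrov, Sato and Greco, by years on the livery (lower first): Petrov and Sato (8 years) before Greco (40 years).
Among Petrov and Sato, by admission number (lower first): Petrov (369) before Sato (844).
Bianchi and Yilmaz both have years on the livery 35 years, so the next rule applies.
Among Bianchi and Yilmaz, by admission number (lower first): Bianchi (299) before Yilmaz (479).
So Greco takes precedence.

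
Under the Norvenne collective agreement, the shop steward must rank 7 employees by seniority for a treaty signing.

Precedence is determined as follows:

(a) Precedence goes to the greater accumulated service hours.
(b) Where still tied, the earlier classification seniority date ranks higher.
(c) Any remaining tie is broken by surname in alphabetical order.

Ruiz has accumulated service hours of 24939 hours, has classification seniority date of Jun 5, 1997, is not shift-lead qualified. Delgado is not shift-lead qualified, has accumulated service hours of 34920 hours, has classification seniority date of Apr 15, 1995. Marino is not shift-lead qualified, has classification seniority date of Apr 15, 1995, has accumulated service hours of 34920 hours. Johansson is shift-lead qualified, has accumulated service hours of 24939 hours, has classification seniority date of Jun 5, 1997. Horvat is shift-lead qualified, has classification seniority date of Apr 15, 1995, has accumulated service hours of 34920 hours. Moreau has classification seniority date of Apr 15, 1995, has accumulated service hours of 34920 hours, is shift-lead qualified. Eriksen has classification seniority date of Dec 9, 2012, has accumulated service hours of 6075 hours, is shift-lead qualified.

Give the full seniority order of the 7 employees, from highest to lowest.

By accumulated service hours (higher first): Delgado, Horvat, Marino and Moreau (each 34920 hours); then Johansson and Ruiz (both 24939 hours); then Eriksen (6075 hours).
Delgado, Horvat, Marino and Moreau all have classification seniority date Apr 15, 1995, so the next rule applies.
Among Delgado, Horvat, Marino and Moreau, alphabetically by surname: Delgado before Horvat before Marino before Moreau.
Johansson and Ruiz both have classification seniority date Jun 5, 1997, so the next rule applies.
Among Johansson and Ruiz, alphabetically by surname: Johansson before Ruiz.
Full order: Delgado, Horvat, Marino, Moreau, Johansson, Ruiz, Eriksen.

Delgado, Horvat, Marino, Moreau, Johansson, Ruiz, Eriksen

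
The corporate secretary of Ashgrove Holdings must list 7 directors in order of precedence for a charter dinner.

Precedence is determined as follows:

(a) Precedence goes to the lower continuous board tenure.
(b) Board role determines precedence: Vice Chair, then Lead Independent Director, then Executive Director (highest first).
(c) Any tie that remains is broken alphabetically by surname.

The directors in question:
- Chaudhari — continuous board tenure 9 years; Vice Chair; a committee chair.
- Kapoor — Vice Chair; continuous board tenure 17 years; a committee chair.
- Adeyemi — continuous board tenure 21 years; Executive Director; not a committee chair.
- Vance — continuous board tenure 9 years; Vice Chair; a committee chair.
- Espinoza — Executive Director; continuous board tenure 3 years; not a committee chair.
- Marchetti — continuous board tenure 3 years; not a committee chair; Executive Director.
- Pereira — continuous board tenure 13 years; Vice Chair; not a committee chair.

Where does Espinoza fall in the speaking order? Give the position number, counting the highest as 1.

By continuous board tenure (lower first): Espinoza and Marchetti (both 3 years); then Chaudhari and Vance (both 9 years); then Pereira (13 years); then Kapoor (17 years); then Adeyemi (21 years).
Espinoza and Marchetti are each Executive Director, so the next rule applies.
Among Espinoza and Marchetti, alphabetically by surname: Espinoza before Marchetti.
Chaudhari and Vance are each Vice Chair, so the next rule applies.
Among Chaudhari and Vance, alphabetically by surname: Chaudhari before Vance.
Order: Espinoza, Marchetti, Chaudhari, Vance, Pereira, Kapoor, Adeyemi. So position 1.

1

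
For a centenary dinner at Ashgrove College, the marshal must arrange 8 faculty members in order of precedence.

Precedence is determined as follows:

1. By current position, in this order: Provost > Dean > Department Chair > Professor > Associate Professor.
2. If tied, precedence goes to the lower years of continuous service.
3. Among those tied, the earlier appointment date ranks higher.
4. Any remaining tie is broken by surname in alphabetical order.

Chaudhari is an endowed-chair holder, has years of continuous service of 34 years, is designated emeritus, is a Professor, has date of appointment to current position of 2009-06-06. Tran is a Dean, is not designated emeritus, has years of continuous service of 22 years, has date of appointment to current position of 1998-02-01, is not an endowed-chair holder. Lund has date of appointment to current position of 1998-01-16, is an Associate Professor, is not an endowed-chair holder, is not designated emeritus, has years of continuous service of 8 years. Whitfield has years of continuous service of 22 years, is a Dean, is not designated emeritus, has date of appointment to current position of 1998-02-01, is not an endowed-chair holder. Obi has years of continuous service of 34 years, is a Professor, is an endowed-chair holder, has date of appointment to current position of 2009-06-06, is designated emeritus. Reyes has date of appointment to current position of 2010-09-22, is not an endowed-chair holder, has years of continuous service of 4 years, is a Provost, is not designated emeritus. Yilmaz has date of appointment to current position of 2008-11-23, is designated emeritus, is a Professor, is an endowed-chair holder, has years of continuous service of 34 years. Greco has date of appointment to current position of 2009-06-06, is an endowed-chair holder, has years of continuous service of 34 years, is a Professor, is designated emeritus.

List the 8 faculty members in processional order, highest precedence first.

Reyes, Tran, Whitfield, Yilmaz, Chaudhari, Greco, Obi, Lund

By current position: Reyes (Provost); then Tran and Whitfield (Dean); then Yilmaz, Chaudhari, Greco and Obi (Professor); then Lund (Associate Professor).
Tran and Whitfield both have years of continuous service 22 years, so the next rule applies.
Tran and Whitfield both have date of appointment to current position 1998-02-01, so the next rule applies.
Among Tran and Whitfield, alphabetically by surname: Tran before Whitfield.
Yilmaz, Chaudhari, Greco and Obi all have years of continuous service 34 years, so the next rule applies.
Among Yilmaz, Chaudhari, Greco and Obi, by date of appointment to current position (earlier first): Yilmaz (2008-11-23) before Chaudhari, Greco and Obi (2009-06-06).
Among Chaudhari, Greco and Obi, alphabetically by surname: Chaudhari before Greco before Obi.
Full order: Reyes, Tran, Whitfield, Yilmaz, Chaudhari, Greco, Obi, Lund.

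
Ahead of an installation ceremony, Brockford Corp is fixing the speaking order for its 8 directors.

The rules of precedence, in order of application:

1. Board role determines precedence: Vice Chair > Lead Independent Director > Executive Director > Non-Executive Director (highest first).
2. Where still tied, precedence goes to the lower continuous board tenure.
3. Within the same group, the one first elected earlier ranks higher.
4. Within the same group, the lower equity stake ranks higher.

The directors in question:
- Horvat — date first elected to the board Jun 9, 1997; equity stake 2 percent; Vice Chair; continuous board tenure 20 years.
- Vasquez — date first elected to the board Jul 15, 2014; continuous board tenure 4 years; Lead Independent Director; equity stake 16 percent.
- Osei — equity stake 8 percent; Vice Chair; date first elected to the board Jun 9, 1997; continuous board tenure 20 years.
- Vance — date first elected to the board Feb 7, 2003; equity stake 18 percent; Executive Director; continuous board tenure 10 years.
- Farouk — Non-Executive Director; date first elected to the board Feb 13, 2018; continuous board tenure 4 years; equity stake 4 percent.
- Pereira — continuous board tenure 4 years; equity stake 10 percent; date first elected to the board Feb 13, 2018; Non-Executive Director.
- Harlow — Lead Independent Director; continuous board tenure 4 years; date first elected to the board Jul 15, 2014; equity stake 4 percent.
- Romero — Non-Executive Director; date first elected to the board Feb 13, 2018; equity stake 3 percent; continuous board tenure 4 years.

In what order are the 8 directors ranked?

By board role: Horvat and Osei (Vice Chair); then Harlow and Vasquez (Lead Independent Director); then Vance (Executive Director); then Romero, Farouk and Pereira (Non-Executive Director).
Horvat and Osei both have continuous board tenure 20 years, so the next rule applies.
Horvat and Osei both have date first elected to the board Jun 9, 1997, so the next rule applies.
Among Horvat and Osei, by equity stake (lower first): Horvat (2 percent) before Osei (8 percent).
Harlow and Vasquez both have continuous board tenure 4 years, so the next rule applies.
Harlow and Vasquez both have date first elected to the board Jul 15, 2014, so the next rule applies.
Among Harlow and Vasquez, by equity stake (lower first): Harlow (4 percent) before Vasquez (16 percent).
Romero, Farouk and Pereira all have continuous board tenure 4 years, so the next rule applies.
Romero, Farouk and Pereira all have date first elected to the board Feb 13, 2018, so the next rule applies.
Among Romero, Farouk and Pereira, by equity stake (lower first): Romero (3 percent) before Farouk (4 percent) before Pereira (10 percent).
Full order: Horvat, Osei, Harlow, Vasquez, Vance, Romero, Farouk, Pereira.

Horvat, Osei, Harlow, Vasquez, Vance, Romero, Farouk, Pereira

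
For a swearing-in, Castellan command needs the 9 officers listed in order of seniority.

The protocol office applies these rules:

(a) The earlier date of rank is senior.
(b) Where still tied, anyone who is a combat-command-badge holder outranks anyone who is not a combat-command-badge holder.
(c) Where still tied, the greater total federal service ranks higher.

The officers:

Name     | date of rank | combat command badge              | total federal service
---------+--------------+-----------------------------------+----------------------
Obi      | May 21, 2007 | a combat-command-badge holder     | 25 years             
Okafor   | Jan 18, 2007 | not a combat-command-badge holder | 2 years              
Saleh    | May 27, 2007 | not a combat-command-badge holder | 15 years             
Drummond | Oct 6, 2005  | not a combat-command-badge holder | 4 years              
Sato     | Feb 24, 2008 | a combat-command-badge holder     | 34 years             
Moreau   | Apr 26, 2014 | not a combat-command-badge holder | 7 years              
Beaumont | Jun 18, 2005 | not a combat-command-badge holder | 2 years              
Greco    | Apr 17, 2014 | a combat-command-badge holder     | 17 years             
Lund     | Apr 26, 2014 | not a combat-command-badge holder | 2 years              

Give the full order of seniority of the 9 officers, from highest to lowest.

By date of rank (earlier first): Beaumont (Jun 18, 2005); then Drummond (Oct 6, 2005); then Okafor (Jan 18, 2007); then Obi (May 21, 2007); then Saleh (May 27, 2007); then Sato (Feb 24, 2008); then Greco (Apr 17, 2014); then Moreau and Lund (both Apr 26, 2014).
Moreau and Lund are each not a combat-command-badge holder, so the next rule applies.
Among Moreau and Lund, by total federal service (higher first): Moreau (7 years) before Lund (2 years).
Full order: Beaumont, Drummond, Okafor, Obi, Saleh, Sato, Greco, Moreau, Lund.

Beaumont, Drummond, Okafor, Obi, Saleh, Sato, Greco, Moreau, Lund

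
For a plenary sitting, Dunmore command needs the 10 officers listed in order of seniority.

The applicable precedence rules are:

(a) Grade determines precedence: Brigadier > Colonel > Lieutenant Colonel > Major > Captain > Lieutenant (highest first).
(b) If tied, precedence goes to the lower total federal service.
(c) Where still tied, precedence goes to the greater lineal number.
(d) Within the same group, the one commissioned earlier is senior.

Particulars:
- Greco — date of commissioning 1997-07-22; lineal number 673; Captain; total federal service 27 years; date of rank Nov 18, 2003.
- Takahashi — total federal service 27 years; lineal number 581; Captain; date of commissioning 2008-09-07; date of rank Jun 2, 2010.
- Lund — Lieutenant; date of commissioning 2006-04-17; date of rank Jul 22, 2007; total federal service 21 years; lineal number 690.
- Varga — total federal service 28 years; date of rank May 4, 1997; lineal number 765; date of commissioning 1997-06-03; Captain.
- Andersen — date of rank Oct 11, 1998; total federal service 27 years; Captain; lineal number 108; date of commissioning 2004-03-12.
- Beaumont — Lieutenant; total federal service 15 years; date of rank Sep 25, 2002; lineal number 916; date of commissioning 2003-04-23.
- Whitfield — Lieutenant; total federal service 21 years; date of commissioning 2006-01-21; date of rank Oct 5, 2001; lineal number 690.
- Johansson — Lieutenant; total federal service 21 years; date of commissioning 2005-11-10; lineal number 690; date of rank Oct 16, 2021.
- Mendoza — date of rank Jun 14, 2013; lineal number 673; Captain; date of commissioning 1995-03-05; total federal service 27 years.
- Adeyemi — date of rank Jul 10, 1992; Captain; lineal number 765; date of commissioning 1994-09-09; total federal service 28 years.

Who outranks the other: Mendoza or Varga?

By grade: Mendoza, Greco, Takahashi, Andersen, Adeyemi and Varga (Captain); then Beaumont, Johansson, Whitfield and Lund (Lieutenant).
Among Mendoza, Greco, Takahashi, Andersen, Adeyemi and Varga, by total federal service (lower first): Mendoza, Greco, Takahashi and Andersen (27 years) before Adeyemi and Varga (28 years).
Among Mendoza, Greco, Takahashi and Andersen, by lineal number (higher first): Mendoza and Greco (673) before Takahashi (581) before Andersen (108).
Among Mendoza and Greco, by date of commissioning (earlier first): Mendoza (1995-03-05) before Greco (1997-07-22).
Adeyemi and Varga both have lineal number 765, so the next rule applies.
Among Adeyemi and Varga, by date of commissioning (earlier first): Adeyemi (1994-09-09) before Varga (1997-06-03).
Among Beaumont, Johansson, Whitfield and Lund, by total federal service (lower first): Beaumont (15 years) before Johansson, Whitfield and Lund (21 years).
Johansson, Whitfield and Lund all have lineal number 690, so the next rule applies.
Among Johansson, Whitfield and Lund, by date of commissioning (earlier first): Johansson (2005-11-10) before Whitfield (2006-01-21) before Lund (2006-04-17).
So Mendoza takes precedence.

Mendoza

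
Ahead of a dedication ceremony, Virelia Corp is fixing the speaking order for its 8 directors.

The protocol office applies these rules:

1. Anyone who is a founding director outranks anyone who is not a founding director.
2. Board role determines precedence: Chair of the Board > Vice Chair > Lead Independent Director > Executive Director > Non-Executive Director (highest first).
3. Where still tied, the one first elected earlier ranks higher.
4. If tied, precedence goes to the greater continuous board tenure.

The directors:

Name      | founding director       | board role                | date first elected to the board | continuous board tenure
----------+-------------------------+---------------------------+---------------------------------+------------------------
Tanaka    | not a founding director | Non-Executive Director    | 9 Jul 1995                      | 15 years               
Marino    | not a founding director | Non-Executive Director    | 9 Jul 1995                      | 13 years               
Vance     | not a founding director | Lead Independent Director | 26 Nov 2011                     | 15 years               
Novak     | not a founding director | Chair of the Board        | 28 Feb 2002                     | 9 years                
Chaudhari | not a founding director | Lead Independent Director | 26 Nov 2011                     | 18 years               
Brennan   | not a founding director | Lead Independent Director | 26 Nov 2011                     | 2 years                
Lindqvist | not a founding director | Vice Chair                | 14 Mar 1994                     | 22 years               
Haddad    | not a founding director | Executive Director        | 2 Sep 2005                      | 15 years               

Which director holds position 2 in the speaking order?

By the first rule: Novak, Lindqvist, Chaudhari, Vance, Brennan, Haddad, Tanaka and Marino (each not a founding director).
Among Novak, Lindqvist, Chaudhari, Vance, Brennan, Haddad, Tanaka and Marino, by board role: Novak (Chair of the Board) before Lindqvist (Vice Chair) before Chaudhari, Vance and Brennan (Lead Independent Director) before Haddad (Executive Director) before Tanaka and Marino (Non-Executive Director).
Chaudhari, Vance and Brennan all have date first elected to the board 26 Nov 2011, so the next rule applies.
Among Chaudhari, Vance and Brennan, by continuous board tenure (higher first): Chaudhari (18 years) before Vance (15 years) before Brennan (2 years).
Tanaka and Marino both have date first elected to the board 9 Jul 1995, so the next rule applies.
Among Tanaka and Marino, by continuous board tenure (higher first): Tanaka (15 years) before Marino (13 years).
Order: Novak, Lindqvist, Chaudhari, Vance, Brennan, Haddad, Tanaka, Marino.

Lindqvist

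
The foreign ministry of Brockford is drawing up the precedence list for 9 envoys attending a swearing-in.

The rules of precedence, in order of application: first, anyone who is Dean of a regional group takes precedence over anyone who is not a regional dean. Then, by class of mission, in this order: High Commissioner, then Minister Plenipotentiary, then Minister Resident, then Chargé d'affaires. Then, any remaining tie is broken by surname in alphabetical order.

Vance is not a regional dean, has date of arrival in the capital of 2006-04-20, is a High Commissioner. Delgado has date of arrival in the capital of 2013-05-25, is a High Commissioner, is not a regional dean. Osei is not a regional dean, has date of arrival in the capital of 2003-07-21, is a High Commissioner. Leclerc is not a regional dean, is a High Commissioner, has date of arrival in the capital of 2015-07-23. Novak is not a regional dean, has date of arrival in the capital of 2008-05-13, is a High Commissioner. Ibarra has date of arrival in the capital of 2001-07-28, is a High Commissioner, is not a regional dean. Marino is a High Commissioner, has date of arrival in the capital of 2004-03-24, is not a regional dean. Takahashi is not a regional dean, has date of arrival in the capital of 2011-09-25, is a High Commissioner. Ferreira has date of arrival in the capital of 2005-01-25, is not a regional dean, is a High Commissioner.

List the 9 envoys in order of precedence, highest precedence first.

Delgado, Ferreira, Ibarra, Leclerc, Marino, Novak, Osei, Takahashi, Vance

By the first rule: Delgado, Ferreira, Ibarra, Leclerc, Marino, Novak, Osei, Takahashi and Vance (each not a regional dean).
Delgado, Ferreira, Ibarra, Leclerc, Marino, Novak, Osei, Takahashi and Vance are each High Commissioner, so the next rule applies.
Among Delgado, Ferreira, Ibarra, Leclerc, Marino, Novak, Osei, Takahashi and Vance, alphabetically by surname: Delgado before Ferreira before Ibarra before Leclerc before Marino before Novak before Osei before Takahashi before Vance.
Full order: Delgado, Ferreira, Ibarra, Leclerc, Marino, Novak, Osei, Takahashi, Vance.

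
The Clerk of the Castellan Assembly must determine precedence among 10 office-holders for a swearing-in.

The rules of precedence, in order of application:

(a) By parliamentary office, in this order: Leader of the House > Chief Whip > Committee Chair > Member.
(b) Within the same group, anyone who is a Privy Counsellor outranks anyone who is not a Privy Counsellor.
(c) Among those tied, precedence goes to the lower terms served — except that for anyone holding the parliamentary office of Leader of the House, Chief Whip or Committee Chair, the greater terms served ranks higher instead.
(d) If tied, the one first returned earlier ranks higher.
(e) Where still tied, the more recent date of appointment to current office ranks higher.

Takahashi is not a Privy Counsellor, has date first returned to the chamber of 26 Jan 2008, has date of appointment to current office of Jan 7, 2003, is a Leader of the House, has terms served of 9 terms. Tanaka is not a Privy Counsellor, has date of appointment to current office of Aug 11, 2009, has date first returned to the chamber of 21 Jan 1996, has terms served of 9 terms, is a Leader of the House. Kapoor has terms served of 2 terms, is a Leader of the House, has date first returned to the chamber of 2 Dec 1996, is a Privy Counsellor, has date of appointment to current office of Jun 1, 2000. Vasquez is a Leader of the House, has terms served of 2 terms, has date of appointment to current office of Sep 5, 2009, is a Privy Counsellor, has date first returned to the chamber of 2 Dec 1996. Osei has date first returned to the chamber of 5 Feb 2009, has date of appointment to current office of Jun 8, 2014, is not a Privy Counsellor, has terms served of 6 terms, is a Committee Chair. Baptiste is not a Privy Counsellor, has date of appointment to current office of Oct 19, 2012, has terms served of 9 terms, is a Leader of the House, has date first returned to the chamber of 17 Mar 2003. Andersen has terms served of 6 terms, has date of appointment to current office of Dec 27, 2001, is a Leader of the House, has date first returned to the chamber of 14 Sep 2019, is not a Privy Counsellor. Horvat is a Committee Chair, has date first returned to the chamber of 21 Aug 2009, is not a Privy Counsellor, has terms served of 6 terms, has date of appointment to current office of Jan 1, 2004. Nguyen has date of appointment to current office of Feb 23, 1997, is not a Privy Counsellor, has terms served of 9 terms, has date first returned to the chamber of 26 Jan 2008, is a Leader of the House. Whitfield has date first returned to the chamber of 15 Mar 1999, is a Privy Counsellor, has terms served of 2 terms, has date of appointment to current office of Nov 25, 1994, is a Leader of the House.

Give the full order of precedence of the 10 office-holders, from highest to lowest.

Vasquez, Kapoor, Whitfield, Tanaka, Baptiste, Takahashi, Nguyen, Andersen, Osei, Horvat

By parliamentary office: Vasquez, Kapoor, Whitfield, Tanaka, Baptiste, Takahashi, Nguyen and Andersen (Leader of the House); then Osei and Horvat (Committee Chair).
Among Vasquez, Kapoor, Whitfield, Tanaka, Baptiste, Takahashi, Nguyen and Andersen, a Privy Counsellor before not a Privy Counsellor: Vasquez, Kapoor and Whitfield (a Privy Counsellor) before Tanaka, Baptiste, Takahashi, Nguyen and Andersen (not a Privy Counsellor).
Vasquez, Kapoor and Whitfield all have terms served 2 terms, so the next rule applies.
Among Vasquez, Kapoor and Whitfield, by date first returned to the chamber (earlier first): Vasquez and Kapoor (2 Dec 1996) before Whitfield (15 Mar 1999).
Among Vasquez and Kapoor, by date of appointment to current office (later first): Vasquez (Sep 5, 2009) before Kapoor (Jun 1, 2000).
Among Tanaka, Baptiste, Takahashi, Nguyen and Andersen, by terms served (higher first) (reversed rule for this group): Tanaka, Baptiste, Takahashi and Nguyen (9 terms) before Andersen (6 terms).
Among Tanaka, Baptiste, Takahashi and Nguyen, by date first returned to the chamber (earlier first): Tanaka (21 Jan 1996) before Baptiste (17 Mar 2003) before Takahashi and Nguyen (26 Jan 2008).
Among Takahashi and Nguyen, by date of appointment to current office (later first): Takahashi (Jan 7, 2003) before Nguyen (Feb 23, 1997).
Osei and Horvat are each not a Privy Counsellor, so the next rule applies.
Osei and Horvat both have terms served 6 terms, so the next rule applies.
Among Osei and Horvat, by date first returned to the chamber (earlier first): Osei (5 Feb 2009) before Horvat (21 Aug 2009).
Full order: Vasquez, Kapoor, Whitfield, Tanaka, Baptiste, Takahashi, Nguyen, Andersen, Osei, Horvat.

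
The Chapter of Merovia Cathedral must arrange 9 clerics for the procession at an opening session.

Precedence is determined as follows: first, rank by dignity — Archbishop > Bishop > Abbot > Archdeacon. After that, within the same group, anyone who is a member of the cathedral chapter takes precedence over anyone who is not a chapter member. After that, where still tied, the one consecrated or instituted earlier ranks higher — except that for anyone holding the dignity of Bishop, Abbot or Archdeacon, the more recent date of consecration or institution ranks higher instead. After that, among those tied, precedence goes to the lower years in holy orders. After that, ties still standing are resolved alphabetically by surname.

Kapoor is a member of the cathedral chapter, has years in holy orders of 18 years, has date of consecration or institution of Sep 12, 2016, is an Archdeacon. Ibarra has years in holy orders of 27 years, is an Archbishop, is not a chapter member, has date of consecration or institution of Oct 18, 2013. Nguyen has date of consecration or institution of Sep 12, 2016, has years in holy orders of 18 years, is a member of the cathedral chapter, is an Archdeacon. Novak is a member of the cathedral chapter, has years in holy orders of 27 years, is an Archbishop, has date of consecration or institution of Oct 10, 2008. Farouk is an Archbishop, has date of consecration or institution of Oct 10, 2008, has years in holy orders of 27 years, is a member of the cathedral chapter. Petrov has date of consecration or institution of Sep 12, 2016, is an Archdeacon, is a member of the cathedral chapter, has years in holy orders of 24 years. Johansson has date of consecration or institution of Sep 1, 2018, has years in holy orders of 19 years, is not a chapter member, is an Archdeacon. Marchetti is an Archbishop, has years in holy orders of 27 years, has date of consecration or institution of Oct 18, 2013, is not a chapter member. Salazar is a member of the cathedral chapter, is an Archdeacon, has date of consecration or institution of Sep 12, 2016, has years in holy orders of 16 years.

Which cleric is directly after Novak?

By dignity: Farouk, Novak, Ibarra and Marchetti (Archbishop); then Salazar, Kapoor, Nguyen, Petrov and Johansson (Archdeacon).
Among Farouk, Novak, Ibarra and Marchetti, a member of the cathedral chapter before not a chapter member: Farouk and Novak (a member of the cathedral chapter) before Ibarra and Marchetti (not a chapter member).
Farouk and Novak both have date of consecration or institution Oct 10, 2008, so the next rule applies.
Farouk and Novak both have years in holy orders 27 years, so the next rule applies.
Among Farouk and Novak, alphabetically by surname: Farouk before Novak.
Ibarra and Marchetti both have date of consecration or institution Oct 18, 2013, so the next rule applies.
Ibarra and Marchetti both have years in holy orders 27 years, so the next rule applies.
Among Ibarra and Marchetti, alphabetically by surname: Ibarra before Marchetti.
Among Salazar, Kapoor, Nguyen, Petrov and Johansson, a member of the cathedral chapter before not a chapter member: Salazar, Kapoor, Nguyen and Petrov (a member of the cathedral chapter) before Johansson (not a chapter member).
Salazar, Kapoor, Nguyen and Petrov all have date of consecration or institution Sep 12, 2016, so the next rule applies.
Among Salazar, Kapoor, Nguyen and Petrov, by years in holy orders (lower first): Salazar (16 years) before Kapoor and Nguyen (18 years) before Petrov (24 years).
Among Kapoor and Nguyen, alphabetically by surname: Kapoor before Nguyen.
Order: Farouk, Novak, Ibarra, Marchetti, Salazar, Kapoor, Nguyen, Petrov, Johansson.

Ibarra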